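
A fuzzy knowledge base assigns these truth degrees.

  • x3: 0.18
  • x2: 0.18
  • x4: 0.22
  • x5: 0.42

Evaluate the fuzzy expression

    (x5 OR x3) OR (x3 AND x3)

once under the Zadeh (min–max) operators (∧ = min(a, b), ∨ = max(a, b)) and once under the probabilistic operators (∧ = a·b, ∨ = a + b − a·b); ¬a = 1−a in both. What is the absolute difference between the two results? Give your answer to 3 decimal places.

0.120

Under Zadeh (min–max):
  x5 OR x3 = max(a, b) on (0.42, 0.18) = 0.42
  x3 AND x3 = min(a, b) on (0.18, 0.18) = 0.18
  (x5 OR x3) OR (x3 AND x3) = max(a, b) on (0.42, 0.18) = 0.42
  → value = 0.4200
Under probabilistic:
  x5 OR x3 = a + b − a·b on (0.4200, 0.1800) = 0.5244
  x3 AND x3 = a·b on (0.1800, 0.1800) = 0.0324
  (x5 OR x3) OR (x3 AND x3) = a + b − a·b on (0.5244, 0.0324) = 0.5398
  → value = 0.5398
|0.4200 − 0.5398| = 0.120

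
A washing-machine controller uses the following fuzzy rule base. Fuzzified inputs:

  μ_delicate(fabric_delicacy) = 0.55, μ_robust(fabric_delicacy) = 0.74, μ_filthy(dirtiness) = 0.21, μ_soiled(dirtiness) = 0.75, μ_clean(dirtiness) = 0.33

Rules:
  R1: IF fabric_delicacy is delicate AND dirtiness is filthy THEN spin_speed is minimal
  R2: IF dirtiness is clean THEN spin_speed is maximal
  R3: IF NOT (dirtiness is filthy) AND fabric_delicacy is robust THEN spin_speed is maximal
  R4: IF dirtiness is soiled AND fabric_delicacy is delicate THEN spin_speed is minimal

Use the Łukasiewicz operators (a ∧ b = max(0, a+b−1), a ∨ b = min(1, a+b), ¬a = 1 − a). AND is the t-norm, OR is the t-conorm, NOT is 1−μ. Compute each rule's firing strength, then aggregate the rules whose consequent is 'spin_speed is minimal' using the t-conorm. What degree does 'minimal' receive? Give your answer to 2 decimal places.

0.30

R1: delicate=0.55, filthy=0.21; AND[max(0, a+b−1)] → w = 0.00
R2: clean=0.33 → w = 0.33
R3: ¬filthy=1−0.21=0.79, robust=0.74; AND[max(0, a+b−1)] → w = 0.53
R4: soiled=0.75, delicate=0.55; AND[max(0, a+b−1)] → w = 0.30
Rules with consequent 'minimal': {R1, R4} → strengths 0.00, 0.30
Aggregate via t-conorm [min(1, a+b)]: 0.30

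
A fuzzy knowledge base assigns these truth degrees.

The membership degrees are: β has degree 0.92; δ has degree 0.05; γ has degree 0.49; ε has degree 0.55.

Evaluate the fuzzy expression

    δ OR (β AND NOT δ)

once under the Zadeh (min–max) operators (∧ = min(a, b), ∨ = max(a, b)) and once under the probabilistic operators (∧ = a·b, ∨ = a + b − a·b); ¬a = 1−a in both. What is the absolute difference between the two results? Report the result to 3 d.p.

Under Zadeh (min–max):
  NOT δ = 1 − 0.05 = 0.95
  β AND NOT δ = min(a, b) on (0.92, 0.95) = 0.92
  δ OR (β AND NOT δ) = max(a, b) on (0.05, 0.92) = 0.92
  → value = 0.9200
Under probabilistic:
  NOT δ = 1 − 0.0500 = 0.9500
  β AND NOT δ = a·b on (0.9200, 0.9500) = 0.8740
  δ OR (β AND NOT δ) = a + b − a·b on (0.0500, 0.8740) = 0.8803
  → value = 0.8803
|0.9200 − 0.8803| = 0.040

0.040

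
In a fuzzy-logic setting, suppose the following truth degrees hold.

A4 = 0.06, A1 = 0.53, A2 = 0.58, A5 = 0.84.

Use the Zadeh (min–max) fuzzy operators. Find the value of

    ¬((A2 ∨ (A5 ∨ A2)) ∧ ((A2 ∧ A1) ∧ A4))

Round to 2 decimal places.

A5 ∨ A2 = max(a, b) on (0.84, 0.58) = 0.84
A2 ∨ (A5 ∨ A2) = max(a, b) on (0.58, 0.84) = 0.84
A2 ∧ A1 = min(a, b) on (0.58, 0.53) = 0.53
(A2 ∧ A1) ∧ A4 = min(a, b) on (0.53, 0.06) = 0.06
(A2 ∨ (A5 ∨ A2)) ∧ ((A2 ∧ A1) ∧ A4) = min(a, b) on (0.84, 0.06) = 0.06
¬((A2 ∨ (A5 ∨ A2)) ∧ ((A2 ∧ A1) ∧ A4)) = 1 − 0.06 = 0.94

0.94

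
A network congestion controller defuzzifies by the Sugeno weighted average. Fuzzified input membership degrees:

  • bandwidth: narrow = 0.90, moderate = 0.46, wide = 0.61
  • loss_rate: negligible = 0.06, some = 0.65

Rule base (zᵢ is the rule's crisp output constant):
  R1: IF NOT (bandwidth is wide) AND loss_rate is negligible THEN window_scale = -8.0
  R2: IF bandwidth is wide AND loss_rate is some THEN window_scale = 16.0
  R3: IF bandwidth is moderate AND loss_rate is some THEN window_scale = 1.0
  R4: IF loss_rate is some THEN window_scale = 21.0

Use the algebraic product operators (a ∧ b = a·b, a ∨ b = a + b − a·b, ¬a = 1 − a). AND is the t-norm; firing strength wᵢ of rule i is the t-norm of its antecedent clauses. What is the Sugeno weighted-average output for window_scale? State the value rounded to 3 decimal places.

R1 (z=-8.0): ¬wide=1−0.61=0.39, negligible=0.06; AND[a·b] → w = 0.0234
R2 (z=16.0): wide=0.61, some=0.65; AND[a·b] → w = 0.3965
R3 (z=1.0): moderate=0.46, some=0.65; AND[a·b] → w = 0.2990
R4 (z=21.0): some=0.65 → w = 0.6500
Weighted average = (0.0234·-8.0 + 0.3965·16.0 + 0.2990·1.0 + 0.6500·21.0) / (0.0234 + 0.3965 + 0.2990 + 0.6500)
  = 20.1058 / 1.3689 = 14.688

14.688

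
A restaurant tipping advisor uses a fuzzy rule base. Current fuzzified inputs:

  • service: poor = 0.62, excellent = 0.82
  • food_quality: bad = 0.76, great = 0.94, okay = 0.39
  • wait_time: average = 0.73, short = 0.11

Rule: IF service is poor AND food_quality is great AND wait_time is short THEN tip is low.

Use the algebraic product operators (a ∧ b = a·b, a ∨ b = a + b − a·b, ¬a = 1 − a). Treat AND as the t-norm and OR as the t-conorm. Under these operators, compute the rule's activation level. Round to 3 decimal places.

0.064

firing strength: poor=0.62, great=0.94, short=0.11; AND[a·b] → w = 0.0641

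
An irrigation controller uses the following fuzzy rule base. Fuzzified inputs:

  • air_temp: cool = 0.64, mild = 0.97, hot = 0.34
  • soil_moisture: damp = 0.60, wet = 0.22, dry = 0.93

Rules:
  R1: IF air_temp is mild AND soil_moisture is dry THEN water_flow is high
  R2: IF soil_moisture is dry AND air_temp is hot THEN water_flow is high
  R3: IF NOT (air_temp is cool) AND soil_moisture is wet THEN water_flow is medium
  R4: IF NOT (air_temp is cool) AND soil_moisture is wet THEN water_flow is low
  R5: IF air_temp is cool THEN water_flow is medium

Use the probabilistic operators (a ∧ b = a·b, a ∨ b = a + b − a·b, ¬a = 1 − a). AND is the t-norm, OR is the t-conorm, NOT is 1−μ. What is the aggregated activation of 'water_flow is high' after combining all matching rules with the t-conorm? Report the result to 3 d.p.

0.933

R1: mild=0.97, dry=0.93; AND[a·b] → w = 0.9021
R2: dry=0.93, hot=0.34; AND[a·b] → w = 0.3162
R3: ¬cool=1−0.64=0.36, wet=0.22; AND[a·b] → w = 0.0792
R4: ¬cool=1−0.64=0.36, wet=0.22; AND[a·b] → w = 0.0792
R5: cool=0.64 → w = 0.6400
Rules with consequent 'high': {R1, R2} → strengths 0.9021, 0.3162
Aggregate via t-conorm [a + b − a·b]: 0.9331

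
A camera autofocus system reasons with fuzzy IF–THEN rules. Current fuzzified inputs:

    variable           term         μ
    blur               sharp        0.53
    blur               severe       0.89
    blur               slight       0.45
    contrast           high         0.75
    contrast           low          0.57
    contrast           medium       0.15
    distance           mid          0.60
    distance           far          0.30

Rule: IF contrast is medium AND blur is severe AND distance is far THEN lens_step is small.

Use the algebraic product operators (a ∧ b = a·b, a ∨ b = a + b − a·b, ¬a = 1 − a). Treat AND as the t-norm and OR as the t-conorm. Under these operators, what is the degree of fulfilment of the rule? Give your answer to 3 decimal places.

firing strength: medium=0.15, severe=0.89, far=0.30; AND[a·b] → w = 0.0401

0.040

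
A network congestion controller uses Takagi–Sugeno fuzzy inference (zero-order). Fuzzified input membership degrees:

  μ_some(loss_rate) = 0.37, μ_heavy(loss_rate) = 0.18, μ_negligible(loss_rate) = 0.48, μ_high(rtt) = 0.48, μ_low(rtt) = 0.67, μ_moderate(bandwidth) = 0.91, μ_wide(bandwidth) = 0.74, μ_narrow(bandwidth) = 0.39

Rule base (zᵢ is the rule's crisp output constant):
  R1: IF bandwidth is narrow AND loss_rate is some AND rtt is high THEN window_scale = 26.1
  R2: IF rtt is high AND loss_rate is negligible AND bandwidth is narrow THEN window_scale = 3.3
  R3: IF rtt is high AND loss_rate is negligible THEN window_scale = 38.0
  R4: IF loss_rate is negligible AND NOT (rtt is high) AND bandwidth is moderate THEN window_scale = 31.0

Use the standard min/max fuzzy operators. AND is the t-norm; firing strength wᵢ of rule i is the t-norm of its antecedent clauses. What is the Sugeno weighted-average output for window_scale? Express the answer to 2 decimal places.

25.62

R1 (z=26.1): narrow=0.39, some=0.37, high=0.48; AND[min(a, b)] → w = 0.37
R2 (z=3.3): high=0.48, negligible=0.48, narrow=0.39; AND[min(a, b)] → w = 0.39
R3 (z=38.0): high=0.48, negligible=0.48; AND[min(a, b)] → w = 0.48
R4 (z=31.0): negligible=0.48, ¬high=1−0.48=0.52, moderate=0.91; AND[min(a, b)] → w = 0.48
Weighted average = (0.37·26.1 + 0.39·3.3 + 0.48·38.0 + 0.48·31.0) / (0.37 + 0.39 + 0.48 + 0.48)
  = 44.0640 / 1.7200 = 25.62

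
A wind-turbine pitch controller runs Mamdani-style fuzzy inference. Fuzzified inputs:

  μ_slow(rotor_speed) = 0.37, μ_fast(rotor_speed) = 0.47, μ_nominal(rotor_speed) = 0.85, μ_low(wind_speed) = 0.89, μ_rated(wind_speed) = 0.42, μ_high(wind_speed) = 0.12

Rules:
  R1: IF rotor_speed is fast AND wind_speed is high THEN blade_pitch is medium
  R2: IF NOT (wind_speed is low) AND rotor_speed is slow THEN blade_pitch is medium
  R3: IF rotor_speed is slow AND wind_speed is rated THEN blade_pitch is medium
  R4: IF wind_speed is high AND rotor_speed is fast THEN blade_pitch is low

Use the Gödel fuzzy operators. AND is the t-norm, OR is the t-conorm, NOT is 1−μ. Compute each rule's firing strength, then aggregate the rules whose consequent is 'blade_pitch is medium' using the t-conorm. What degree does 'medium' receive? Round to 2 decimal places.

0.37

R1: fast=0.47, high=0.12; AND[min(a, b)] → w = 0.12
R2: ¬low=1−0.89=0.11, slow=0.37; AND[min(a, b)] → w = 0.11
R3: slow=0.37, rated=0.42; AND[min(a, b)] → w = 0.37
R4: high=0.12, fast=0.47; AND[min(a, b)] → w = 0.12
Rules with consequent 'medium': {R1, R2, R3} → strengths 0.12, 0.11, 0.37
Aggregate via t-conorm [max(a, b)]: 0.37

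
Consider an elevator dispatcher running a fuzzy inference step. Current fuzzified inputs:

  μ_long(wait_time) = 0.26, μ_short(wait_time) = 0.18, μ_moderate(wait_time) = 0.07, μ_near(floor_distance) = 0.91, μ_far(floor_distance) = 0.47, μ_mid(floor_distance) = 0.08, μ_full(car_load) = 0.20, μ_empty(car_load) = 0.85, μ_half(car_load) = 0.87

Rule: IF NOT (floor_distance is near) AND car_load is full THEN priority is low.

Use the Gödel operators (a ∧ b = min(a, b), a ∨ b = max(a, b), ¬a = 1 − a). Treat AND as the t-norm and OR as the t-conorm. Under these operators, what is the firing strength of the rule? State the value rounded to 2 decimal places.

0.09

firing strength: ¬near=1−0.91=0.09, full=0.20; AND[min(a, b)] → w = 0.09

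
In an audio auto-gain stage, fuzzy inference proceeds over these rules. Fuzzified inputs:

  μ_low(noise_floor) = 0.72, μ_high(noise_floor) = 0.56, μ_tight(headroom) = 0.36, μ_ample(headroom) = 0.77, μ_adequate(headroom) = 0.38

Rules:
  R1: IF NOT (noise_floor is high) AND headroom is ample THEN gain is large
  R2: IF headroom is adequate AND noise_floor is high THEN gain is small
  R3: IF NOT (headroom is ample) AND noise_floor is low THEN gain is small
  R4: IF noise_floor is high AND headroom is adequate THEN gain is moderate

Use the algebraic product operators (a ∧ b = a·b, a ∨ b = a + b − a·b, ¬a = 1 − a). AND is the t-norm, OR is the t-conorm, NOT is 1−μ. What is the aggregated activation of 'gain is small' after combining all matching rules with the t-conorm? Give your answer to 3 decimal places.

R1: ¬high=1−0.56=0.44, ample=0.77; AND[a·b] → w = 0.3388
R2: adequate=0.38, high=0.56; AND[a·b] → w = 0.2128
R3: ¬ample=1−0.77=0.23, low=0.72; AND[a·b] → w = 0.1656
R4: high=0.56, adequate=0.38; AND[a·b] → w = 0.2128
Rules with consequent 'small': {R2, R3} → strengths 0.2128, 0.1656
Aggregate via t-conorm [a + b − a·b]: 0.3432

0.343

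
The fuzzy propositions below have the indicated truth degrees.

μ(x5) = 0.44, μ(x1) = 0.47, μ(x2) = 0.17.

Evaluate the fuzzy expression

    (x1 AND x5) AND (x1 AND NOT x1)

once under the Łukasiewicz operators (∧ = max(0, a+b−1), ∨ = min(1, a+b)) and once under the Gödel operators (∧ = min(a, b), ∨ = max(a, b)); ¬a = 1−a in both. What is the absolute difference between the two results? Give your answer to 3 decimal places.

0.440

Under Łukasiewicz:
  x1 AND x5 = max(0, a+b−1) on (0.47, 0.44) = 0.00
  NOT x1 = 1 − 0.47 = 0.53
  x1 AND NOT x1 = max(0, a+b−1) on (0.47, 0.53) = 0.00
  (x1 AND x5) AND (x1 AND NOT x1) = max(0, a+b−1) on (0.00, 0.00) = 0.00
  → value = 0.0000
Under Gödel:
  x1 AND x5 = min(a, b) on (0.47, 0.44) = 0.44
  NOT x1 = 1 − 0.47 = 0.53
  x1 AND NOT x1 = min(a, b) on (0.47, 0.53) = 0.47
  (x1 AND x5) AND (x1 AND NOT x1) = min(a, b) on (0.44, 0.47) = 0.44
  → value = 0.4400
|0.0000 − 0.4400| = 0.440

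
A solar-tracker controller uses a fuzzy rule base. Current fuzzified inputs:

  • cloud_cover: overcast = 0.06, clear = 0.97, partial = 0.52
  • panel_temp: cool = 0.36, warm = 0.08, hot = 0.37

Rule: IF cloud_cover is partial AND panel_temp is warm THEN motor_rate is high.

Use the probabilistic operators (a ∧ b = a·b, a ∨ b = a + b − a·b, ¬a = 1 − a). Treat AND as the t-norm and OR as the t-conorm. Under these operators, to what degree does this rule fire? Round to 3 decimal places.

0.042

firing strength: partial=0.52, warm=0.08; AND[a·b] → w = 0.0416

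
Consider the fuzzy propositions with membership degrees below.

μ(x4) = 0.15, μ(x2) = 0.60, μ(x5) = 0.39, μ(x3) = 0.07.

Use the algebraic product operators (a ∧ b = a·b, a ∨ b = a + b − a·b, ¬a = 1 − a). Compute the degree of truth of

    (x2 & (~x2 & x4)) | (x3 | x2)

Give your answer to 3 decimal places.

~x2 = 1 − 0.6000 = 0.4000
~x2 & x4 = a·b on (0.4000, 0.1500) = 0.0600
x2 & (~x2 & x4) = a·b on (0.6000, 0.0600) = 0.0360
x3 | x2 = a + b − a·b on (0.0700, 0.6000) = 0.6280
(x2 & (~x2 & x4)) | (x3 | x2) = a + b − a·b on (0.0360, 0.6280) = 0.6414

0.641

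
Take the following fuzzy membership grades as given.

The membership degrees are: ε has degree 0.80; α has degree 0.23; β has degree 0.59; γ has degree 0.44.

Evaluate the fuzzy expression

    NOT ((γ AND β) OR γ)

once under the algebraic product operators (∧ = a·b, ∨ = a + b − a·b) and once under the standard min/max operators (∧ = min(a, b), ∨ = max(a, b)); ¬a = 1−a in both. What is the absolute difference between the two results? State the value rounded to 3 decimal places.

0.145

Under algebraic product:
  γ AND β = a·b on (0.4400, 0.5900) = 0.2596
  (γ AND β) OR γ = a + b − a·b on (0.2596, 0.4400) = 0.5854
  NOT ((γ AND β) OR γ) = 1 − 0.5854 = 0.4146
  → value = 0.4146
Under standard min/max:
  γ AND β = min(a, b) on (0.44, 0.59) = 0.44
  (γ AND β) OR γ = max(a, b) on (0.44, 0.44) = 0.44
  NOT ((γ AND β) OR γ) = 1 − 0.44 = 0.56
  → value = 0.5600
|0.4146 − 0.5600| = 0.145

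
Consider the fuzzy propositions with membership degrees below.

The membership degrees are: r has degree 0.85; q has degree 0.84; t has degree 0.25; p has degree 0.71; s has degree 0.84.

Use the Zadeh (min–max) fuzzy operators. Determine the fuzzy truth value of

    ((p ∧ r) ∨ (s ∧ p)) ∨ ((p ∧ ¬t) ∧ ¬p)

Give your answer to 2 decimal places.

p ∧ r = min(a, b) on (0.71, 0.85) = 0.71
s ∧ p = min(a, b) on (0.84, 0.71) = 0.71
(p ∧ r) ∨ (s ∧ p) = max(a, b) on (0.71, 0.71) = 0.71
¬t = 1 − 0.25 = 0.75
p ∧ ¬t = min(a, b) on (0.71, 0.75) = 0.71
¬p = 1 − 0.71 = 0.29
(p ∧ ¬t) ∧ ¬p = min(a, b) on (0.71, 0.29) = 0.29
((p ∧ r) ∨ (s ∧ p)) ∨ ((p ∧ ¬t) ∧ ¬p) = max(a, b) on (0.71, 0.29) = 0.71

0.71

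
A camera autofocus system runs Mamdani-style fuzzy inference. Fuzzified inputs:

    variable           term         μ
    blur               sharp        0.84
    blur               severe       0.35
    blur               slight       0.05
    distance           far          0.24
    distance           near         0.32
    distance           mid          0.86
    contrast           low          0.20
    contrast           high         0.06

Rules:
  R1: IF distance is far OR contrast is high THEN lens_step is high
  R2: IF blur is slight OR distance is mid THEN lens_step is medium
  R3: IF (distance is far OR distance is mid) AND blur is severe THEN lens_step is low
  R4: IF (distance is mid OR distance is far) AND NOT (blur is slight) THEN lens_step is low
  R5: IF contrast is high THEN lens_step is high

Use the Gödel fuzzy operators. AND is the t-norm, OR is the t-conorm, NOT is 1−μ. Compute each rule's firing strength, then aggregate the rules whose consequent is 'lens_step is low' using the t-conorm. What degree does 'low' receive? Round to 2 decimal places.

R1: far=0.24, high=0.06; OR[max(a, b)] → w = 0.24
R2: slight=0.05, mid=0.86; OR[max(a, b)] → w = 0.86
R3: (far=0.24 OR mid=0.86) = 0.86; AND[min(a, b)] with severe=0.35 → w = 0.35
R4: (mid=0.86 OR far=0.24) = 0.86; AND[min(a, b)] with ¬slight=1−0.05=0.95 → w = 0.86
R5: high=0.06 → w = 0.06
Rules with consequent 'low': {R3, R4} → strengths 0.35, 0.86
Aggregate via t-conorm [max(a, b)]: 0.86

0.86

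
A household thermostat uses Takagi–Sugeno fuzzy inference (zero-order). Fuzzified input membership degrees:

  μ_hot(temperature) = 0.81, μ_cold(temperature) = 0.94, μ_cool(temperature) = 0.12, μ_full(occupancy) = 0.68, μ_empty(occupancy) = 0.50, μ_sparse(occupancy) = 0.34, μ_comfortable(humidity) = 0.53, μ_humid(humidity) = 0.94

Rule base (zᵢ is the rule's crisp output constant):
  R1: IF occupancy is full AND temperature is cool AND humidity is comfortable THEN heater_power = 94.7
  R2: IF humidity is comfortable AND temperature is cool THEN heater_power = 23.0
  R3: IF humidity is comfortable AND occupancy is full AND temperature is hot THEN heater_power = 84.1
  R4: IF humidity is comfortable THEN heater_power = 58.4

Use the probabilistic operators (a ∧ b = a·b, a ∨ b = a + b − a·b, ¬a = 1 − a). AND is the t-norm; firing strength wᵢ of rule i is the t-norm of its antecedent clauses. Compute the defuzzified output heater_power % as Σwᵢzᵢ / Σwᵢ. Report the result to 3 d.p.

65.744

R1 (z=94.7): full=0.68, cool=0.12, comfortable=0.53; AND[a·b] → w = 0.0432
R2 (z=23.0): comfortable=0.53, cool=0.12; AND[a·b] → w = 0.0636
R3 (z=84.1): comfortable=0.53, full=0.68, hot=0.81; AND[a·b] → w = 0.2919
R4 (z=58.4): comfortable=0.53 → w = 0.5300
Weighted average = (0.0432·94.7 + 0.0636·23.0 + 0.2919·84.1 + 0.5300·58.4) / (0.0432 + 0.0636 + 0.2919 + 0.5300)
  = 61.0612 / 0.9288 = 65.744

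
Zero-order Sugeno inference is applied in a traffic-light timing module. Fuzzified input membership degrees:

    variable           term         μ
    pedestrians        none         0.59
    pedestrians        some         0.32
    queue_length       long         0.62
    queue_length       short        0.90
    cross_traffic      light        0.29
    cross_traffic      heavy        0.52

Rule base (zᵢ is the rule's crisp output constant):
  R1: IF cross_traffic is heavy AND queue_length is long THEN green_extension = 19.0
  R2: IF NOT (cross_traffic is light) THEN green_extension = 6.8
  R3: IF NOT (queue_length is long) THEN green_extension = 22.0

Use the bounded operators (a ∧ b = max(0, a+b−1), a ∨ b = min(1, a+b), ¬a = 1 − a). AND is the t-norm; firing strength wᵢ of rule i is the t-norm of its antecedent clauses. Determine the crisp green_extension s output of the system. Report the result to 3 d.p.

12.885

R1 (z=19.0): heavy=0.52, long=0.62; AND[max(0, a+b−1)] → w = 0.14
R2 (z=6.8): ¬light=1−0.29=0.71 → w = 0.71
R3 (z=22.0): ¬long=1−0.62=0.38 → w = 0.38
Weighted average = (0.14·19.0 + 0.71·6.8 + 0.38·22.0) / (0.14 + 0.71 + 0.38)
  = 15.8480 / 1.2300 = 12.885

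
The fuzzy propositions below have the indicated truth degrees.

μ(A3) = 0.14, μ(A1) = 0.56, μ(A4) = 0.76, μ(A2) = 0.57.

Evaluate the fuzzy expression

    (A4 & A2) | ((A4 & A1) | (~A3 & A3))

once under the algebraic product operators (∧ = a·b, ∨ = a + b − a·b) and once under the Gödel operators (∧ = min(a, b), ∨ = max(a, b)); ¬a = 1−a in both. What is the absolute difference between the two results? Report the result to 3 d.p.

0.144

Under algebraic product:
  A4 & A2 = a·b on (0.7600, 0.5700) = 0.4332
  A4 & A1 = a·b on (0.7600, 0.5600) = 0.4256
  ~A3 = 1 − 0.1400 = 0.8600
  ~A3 & A3 = a·b on (0.8600, 0.1400) = 0.1204
  (A4 & A1) | (~A3 & A3) = a + b − a·b on (0.4256, 0.1204) = 0.4948
  (A4 & A2) | ((A4 & A1) | (~A3 & A3)) = a + b − a·b on (0.4332, 0.4948) = 0.7136
  → value = 0.7136
Under Gödel:
  A4 & A2 = min(a, b) on (0.76, 0.57) = 0.57
  A4 & A1 = min(a, b) on (0.76, 0.56) = 0.56
  ~A3 = 1 − 0.14 = 0.86
  ~A3 & A3 = min(a, b) on (0.86, 0.14) = 0.14
  (A4 & A1) | (~A3 & A3) = max(a, b) on (0.56, 0.14) = 0.56
  (A4 & A2) | ((A4 & A1) | (~A3 & A3)) = max(a, b) on (0.57, 0.56) = 0.57
  → value = 0.5700
|0.7136 − 0.5700| = 0.144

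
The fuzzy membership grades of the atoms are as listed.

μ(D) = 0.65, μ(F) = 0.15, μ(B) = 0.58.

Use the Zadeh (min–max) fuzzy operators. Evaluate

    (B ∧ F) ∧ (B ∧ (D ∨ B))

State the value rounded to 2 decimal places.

0.15

B ∧ F = min(a, b) on (0.58, 0.15) = 0.15
D ∨ B = max(a, b) on (0.65, 0.58) = 0.65
B ∧ (D ∨ B) = min(a, b) on (0.58, 0.65) = 0.58
(B ∧ F) ∧ (B ∧ (D ∨ B)) = min(a, b) on (0.15, 0.58) = 0.15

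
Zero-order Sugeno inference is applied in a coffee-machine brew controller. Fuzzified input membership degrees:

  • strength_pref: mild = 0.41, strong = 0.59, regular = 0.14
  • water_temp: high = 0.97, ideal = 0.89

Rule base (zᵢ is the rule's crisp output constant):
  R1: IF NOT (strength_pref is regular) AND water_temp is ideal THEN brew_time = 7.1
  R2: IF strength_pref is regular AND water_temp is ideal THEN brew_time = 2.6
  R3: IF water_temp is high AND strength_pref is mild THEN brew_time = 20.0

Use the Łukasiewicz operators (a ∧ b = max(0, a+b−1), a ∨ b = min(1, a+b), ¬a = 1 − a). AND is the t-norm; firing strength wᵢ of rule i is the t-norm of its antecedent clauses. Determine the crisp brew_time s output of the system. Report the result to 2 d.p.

11.21

R1 (z=7.1): ¬regular=1−0.14=0.86, ideal=0.89; AND[max(0, a+b−1)] → w = 0.75
R2 (z=2.6): regular=0.14, ideal=0.89; AND[max(0, a+b−1)] → w = 0.03
R3 (z=20.0): high=0.97, mild=0.41; AND[max(0, a+b−1)] → w = 0.38
Weighted average = (0.75·7.1 + 0.03·2.6 + 0.38·20.0) / (0.75 + 0.03 + 0.38)
  = 13.0030 / 1.1600 = 11.21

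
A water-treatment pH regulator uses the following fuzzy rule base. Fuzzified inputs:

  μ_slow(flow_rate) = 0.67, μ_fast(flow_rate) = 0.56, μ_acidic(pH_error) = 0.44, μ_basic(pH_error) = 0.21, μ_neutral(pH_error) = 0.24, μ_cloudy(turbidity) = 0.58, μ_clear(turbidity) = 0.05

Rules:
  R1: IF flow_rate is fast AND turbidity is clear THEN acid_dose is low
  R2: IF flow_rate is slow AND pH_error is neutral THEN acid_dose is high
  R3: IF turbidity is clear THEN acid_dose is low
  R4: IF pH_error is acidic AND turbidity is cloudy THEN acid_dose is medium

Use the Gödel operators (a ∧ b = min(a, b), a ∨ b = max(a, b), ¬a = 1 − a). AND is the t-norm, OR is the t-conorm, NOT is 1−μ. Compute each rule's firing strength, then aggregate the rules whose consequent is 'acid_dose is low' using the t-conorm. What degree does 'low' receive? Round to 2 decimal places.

R1: fast=0.56, clear=0.05; AND[min(a, b)] → w = 0.05
R2: slow=0.67, neutral=0.24; AND[min(a, b)] → w = 0.24
R3: clear=0.05 → w = 0.05
R4: acidic=0.44, cloudy=0.58; AND[min(a, b)] → w = 0.44
Rules with consequent 'low': {R1, R3} → strengths 0.05, 0.05
Aggregate via t-conorm [max(a, b)]: 0.05

0.05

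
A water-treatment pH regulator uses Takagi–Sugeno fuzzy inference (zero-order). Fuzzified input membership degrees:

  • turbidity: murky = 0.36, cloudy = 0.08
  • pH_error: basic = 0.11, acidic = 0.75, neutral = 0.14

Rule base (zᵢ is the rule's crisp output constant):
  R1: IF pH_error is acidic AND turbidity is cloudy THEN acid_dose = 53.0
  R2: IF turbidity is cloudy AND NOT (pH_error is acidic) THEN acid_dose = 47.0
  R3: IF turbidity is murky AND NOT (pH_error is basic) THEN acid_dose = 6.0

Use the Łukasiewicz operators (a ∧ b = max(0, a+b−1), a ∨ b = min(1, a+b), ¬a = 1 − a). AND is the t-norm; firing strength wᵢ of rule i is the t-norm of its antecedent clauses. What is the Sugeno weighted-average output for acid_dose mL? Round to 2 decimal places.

6.00

R1 (z=53.0): acidic=0.75, cloudy=0.08; AND[max(0, a+b−1)] → w = 0.00
R2 (z=47.0): cloudy=0.08, ¬acidic=1−0.75=0.25; AND[max(0, a+b−1)] → w = 0.00
R3 (z=6.0): murky=0.36, ¬basic=1−0.11=0.89; AND[max(0, a+b−1)] → w = 0.25
Weighted average = (0.00·53.0 + 0.00·47.0 + 0.25·6.0) / (0.00 + 0.00 + 0.25)
  = 1.5000 / 0.2500 = 6.00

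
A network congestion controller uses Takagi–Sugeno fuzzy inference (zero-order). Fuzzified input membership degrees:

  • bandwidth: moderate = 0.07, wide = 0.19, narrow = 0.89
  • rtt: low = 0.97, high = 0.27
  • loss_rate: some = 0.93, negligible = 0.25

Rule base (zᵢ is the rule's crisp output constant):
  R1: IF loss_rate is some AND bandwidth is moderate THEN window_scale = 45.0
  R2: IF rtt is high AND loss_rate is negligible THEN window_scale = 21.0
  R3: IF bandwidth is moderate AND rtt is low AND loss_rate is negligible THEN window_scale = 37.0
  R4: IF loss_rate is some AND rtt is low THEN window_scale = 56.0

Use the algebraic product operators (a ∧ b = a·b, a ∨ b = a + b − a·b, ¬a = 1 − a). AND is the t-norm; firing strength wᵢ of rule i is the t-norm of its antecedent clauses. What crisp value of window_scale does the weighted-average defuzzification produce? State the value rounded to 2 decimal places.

52.77

R1 (z=45.0): some=0.93, moderate=0.07; AND[a·b] → w = 0.0651
R2 (z=21.0): high=0.27, negligible=0.25; AND[a·b] → w = 0.0675
R3 (z=37.0): moderate=0.07, low=0.97, negligible=0.25; AND[a·b] → w = 0.0170
R4 (z=56.0): some=0.93, low=0.97; AND[a·b] → w = 0.9021
Weighted average = (0.0651·45.0 + 0.0675·21.0 + 0.0170·37.0 + 0.9021·56.0) / (0.0651 + 0.0675 + 0.0170 + 0.9021)
  = 55.4927 / 1.0517 = 52.77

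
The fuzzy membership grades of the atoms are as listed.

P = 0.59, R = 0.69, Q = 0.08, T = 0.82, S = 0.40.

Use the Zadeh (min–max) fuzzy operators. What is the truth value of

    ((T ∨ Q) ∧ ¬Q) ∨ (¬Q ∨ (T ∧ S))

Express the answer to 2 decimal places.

T ∨ Q = max(a, b) on (0.82, 0.08) = 0.82
¬Q = 1 − 0.08 = 0.92
(T ∨ Q) ∧ ¬Q = min(a, b) on (0.82, 0.92) = 0.82
¬Q = 1 − 0.08 = 0.92
T ∧ S = min(a, b) on (0.82, 0.40) = 0.40
¬Q ∨ (T ∧ S) = max(a, b) on (0.92, 0.40) = 0.92
((T ∨ Q) ∧ ¬Q) ∨ (¬Q ∨ (T ∧ S)) = max(a, b) on (0.82, 0.92) = 0.92

0.92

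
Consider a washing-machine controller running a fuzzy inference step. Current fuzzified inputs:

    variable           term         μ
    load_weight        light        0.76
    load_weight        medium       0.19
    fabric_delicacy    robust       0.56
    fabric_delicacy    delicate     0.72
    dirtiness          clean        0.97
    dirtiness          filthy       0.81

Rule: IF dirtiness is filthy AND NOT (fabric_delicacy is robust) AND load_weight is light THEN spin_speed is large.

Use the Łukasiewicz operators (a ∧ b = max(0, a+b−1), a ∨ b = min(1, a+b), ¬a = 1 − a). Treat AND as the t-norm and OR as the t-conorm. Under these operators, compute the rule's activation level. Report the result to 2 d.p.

0.01

firing strength: filthy=0.81, ¬robust=1−0.56=0.44, light=0.76; AND[max(0, a+b−1)] → w = 0.01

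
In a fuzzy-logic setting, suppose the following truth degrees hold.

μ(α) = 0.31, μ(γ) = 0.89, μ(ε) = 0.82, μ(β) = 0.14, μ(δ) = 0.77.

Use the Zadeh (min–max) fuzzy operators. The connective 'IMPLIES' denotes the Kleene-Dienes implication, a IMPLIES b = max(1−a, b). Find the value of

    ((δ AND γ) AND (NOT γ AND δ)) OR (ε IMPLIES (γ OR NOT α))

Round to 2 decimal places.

δ AND γ = min(a, b) on (0.77, 0.89) = 0.77
NOT γ = 1 − 0.89 = 0.11
NOT γ AND δ = min(a, b) on (0.11, 0.77) = 0.11
(δ AND γ) AND (NOT γ AND δ) = min(a, b) on (0.77, 0.11) = 0.11
NOT α = 1 − 0.31 = 0.69
γ OR NOT α = max(a, b) on (0.89, 0.69) = 0.89
ε IMPLIES (γ OR NOT α)  [Kleene-Dienes: max(1−a, b)] with a=0.82, b=0.89 → 0.89
((δ AND γ) AND (NOT γ AND δ)) OR (ε IMPLIES (γ OR NOT α)) = max(a, b) on (0.11, 0.89) = 0.89

0.89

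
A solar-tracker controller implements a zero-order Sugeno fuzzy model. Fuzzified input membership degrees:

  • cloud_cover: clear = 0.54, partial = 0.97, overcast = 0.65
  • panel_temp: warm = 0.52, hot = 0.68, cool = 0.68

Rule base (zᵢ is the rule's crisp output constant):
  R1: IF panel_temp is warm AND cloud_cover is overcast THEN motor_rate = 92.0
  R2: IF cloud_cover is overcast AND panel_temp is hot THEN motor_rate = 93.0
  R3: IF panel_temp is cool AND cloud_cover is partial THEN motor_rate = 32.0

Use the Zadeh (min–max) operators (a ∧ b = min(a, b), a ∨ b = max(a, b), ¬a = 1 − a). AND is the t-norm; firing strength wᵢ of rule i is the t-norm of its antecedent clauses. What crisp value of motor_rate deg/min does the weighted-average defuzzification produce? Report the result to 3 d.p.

R1 (z=92.0): warm=0.52, overcast=0.65; AND[min(a, b)] → w = 0.52
R2 (z=93.0): overcast=0.65, hot=0.68; AND[min(a, b)] → w = 0.65
R3 (z=32.0): cool=0.68, partial=0.97; AND[min(a, b)] → w = 0.68
Weighted average = (0.52·92.0 + 0.65·93.0 + 0.68·32.0) / (0.52 + 0.65 + 0.68)
  = 130.0500 / 1.8500 = 70.297

70.297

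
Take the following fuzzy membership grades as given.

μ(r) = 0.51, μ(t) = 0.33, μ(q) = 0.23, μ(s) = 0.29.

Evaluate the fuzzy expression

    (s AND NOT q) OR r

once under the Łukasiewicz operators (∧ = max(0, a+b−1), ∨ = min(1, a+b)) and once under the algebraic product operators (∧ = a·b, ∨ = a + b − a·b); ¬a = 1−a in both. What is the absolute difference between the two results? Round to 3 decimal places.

Under Łukasiewicz:
  NOT q = 1 − 0.23 = 0.77
  s AND NOT q = max(0, a+b−1) on (0.29, 0.77) = 0.06
  (s AND NOT q) OR r = min(1, a+b) on (0.06, 0.51) = 0.57
  → value = 0.5700
Under algebraic product:
  NOT q = 1 − 0.2300 = 0.7700
  s AND NOT q = a·b on (0.2900, 0.7700) = 0.2233
  (s AND NOT q) OR r = a + b − a·b on (0.2233, 0.5100) = 0.6194
  → value = 0.6194
|0.5700 − 0.6194| = 0.049

0.049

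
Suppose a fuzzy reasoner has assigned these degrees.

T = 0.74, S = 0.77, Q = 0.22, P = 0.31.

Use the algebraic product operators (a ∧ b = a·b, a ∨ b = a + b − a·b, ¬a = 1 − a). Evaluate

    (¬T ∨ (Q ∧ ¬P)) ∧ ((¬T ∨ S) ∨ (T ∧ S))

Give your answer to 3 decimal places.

0.345

¬T = 1 − 0.7400 = 0.2600
¬P = 1 − 0.3100 = 0.6900
Q ∧ ¬P = a·b on (0.2200, 0.6900) = 0.1518
¬T ∨ (Q ∧ ¬P) = a + b − a·b on (0.2600, 0.1518) = 0.3723
¬T = 1 − 0.7400 = 0.2600
¬T ∨ S = a + b − a·b on (0.2600, 0.7700) = 0.8298
T ∧ S = a·b on (0.7400, 0.7700) = 0.5698
(¬T ∨ S) ∨ (T ∧ S) = a + b − a·b on (0.8298, 0.5698) = 0.9268
(¬T ∨ (Q ∧ ¬P)) ∧ ((¬T ∨ S) ∨ (T ∧ S)) = a·b on (0.3723, 0.9268) = 0.3451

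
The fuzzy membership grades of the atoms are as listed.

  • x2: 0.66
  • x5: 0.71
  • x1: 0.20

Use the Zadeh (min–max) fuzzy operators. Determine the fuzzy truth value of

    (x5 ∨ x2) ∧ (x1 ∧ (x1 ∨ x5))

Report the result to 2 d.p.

x5 ∨ x2 = max(a, b) on (0.71, 0.66) = 0.71
x1 ∨ x5 = max(a, b) on (0.20, 0.71) = 0.71
x1 ∧ (x1 ∨ x5) = min(a, b) on (0.20, 0.71) = 0.20
(x5 ∨ x2) ∧ (x1 ∧ (x1 ∨ x5)) = min(a, b) on (0.71, 0.20) = 0.20

0.20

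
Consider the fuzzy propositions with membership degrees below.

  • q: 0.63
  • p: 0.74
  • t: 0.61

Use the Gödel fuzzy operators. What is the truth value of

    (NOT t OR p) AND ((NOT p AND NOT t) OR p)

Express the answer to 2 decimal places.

0.74

NOT t = 1 − 0.61 = 0.39
NOT t OR p = max(a, b) on (0.39, 0.74) = 0.74
NOT p = 1 − 0.74 = 0.26
NOT t = 1 − 0.61 = 0.39
NOT p AND NOT t = min(a, b) on (0.26, 0.39) = 0.26
(NOT p AND NOT t) OR p = max(a, b) on (0.26, 0.74) = 0.74
(NOT t OR p) AND ((NOT p AND NOT t) OR p) = min(a, b) on (0.74, 0.74) = 0.74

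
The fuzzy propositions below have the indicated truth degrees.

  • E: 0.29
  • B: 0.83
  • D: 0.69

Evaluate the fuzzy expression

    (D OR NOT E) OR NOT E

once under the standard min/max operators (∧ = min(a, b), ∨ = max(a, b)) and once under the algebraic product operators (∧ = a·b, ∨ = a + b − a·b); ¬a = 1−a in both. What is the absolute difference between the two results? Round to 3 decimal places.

Under standard min/max:
  NOT E = 1 − 0.29 = 0.71
  D OR NOT E = max(a, b) on (0.69, 0.71) = 0.71
  NOT E = 1 − 0.29 = 0.71
  (D OR NOT E) OR NOT E = max(a, b) on (0.71, 0.71) = 0.71
  → value = 0.7100
Under algebraic product:
  NOT E = 1 − 0.2900 = 0.7100
  D OR NOT E = a + b − a·b on (0.6900, 0.7100) = 0.9101
  NOT E = 1 − 0.2900 = 0.7100
  (D OR NOT E) OR NOT E = a + b − a·b on (0.9101, 0.7100) = 0.9739
  → value = 0.9739
|0.7100 − 0.9739| = 0.264

0.264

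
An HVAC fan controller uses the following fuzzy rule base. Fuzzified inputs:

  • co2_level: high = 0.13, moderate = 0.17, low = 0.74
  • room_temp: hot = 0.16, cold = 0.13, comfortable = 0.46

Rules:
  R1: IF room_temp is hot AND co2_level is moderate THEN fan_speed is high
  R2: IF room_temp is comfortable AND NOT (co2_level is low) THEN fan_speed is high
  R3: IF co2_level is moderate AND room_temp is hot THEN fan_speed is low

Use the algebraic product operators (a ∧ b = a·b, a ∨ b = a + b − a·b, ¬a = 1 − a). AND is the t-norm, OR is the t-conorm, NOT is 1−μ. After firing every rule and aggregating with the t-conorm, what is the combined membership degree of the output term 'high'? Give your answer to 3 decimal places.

R1: hot=0.16, moderate=0.17; AND[a·b] → w = 0.0272
R2: comfortable=0.46, ¬low=1−0.74=0.26; AND[a·b] → w = 0.1196
R3: moderate=0.17, hot=0.16; AND[a·b] → w = 0.0272
Rules with consequent 'high': {R1, R2} → strengths 0.0272, 0.1196
Aggregate via t-conorm [a + b − a·b]: 0.1435

0.144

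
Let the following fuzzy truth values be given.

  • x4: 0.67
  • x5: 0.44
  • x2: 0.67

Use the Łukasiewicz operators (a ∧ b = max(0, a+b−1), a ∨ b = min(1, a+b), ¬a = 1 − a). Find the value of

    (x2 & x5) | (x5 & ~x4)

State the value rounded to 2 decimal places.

0.11

x2 & x5 = max(0, a+b−1) on (0.67, 0.44) = 0.11
~x4 = 1 − 0.67 = 0.33
x5 & ~x4 = max(0, a+b−1) on (0.44, 0.33) = 0.00
(x2 & x5) | (x5 & ~x4) = min(1, a+b) on (0.11, 0.00) = 0.11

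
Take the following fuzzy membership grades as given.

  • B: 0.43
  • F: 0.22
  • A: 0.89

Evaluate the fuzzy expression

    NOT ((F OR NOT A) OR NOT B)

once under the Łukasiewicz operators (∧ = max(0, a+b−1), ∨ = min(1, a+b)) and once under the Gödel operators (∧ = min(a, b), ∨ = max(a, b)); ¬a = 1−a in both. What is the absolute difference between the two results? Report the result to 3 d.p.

Under Łukasiewicz:
  NOT A = 1 − 0.89 = 0.11
  F OR NOT A = min(1, a+b) on (0.22, 0.11) = 0.33
  NOT B = 1 − 0.43 = 0.57
  (F OR NOT A) OR NOT B = min(1, a+b) on (0.33, 0.57) = 0.90
  NOT ((F OR NOT A) OR NOT B) = 1 − 0.90 = 0.10
  → value = 0.1000
Under Gödel:
  NOT A = 1 − 0.89 = 0.11
  F OR NOT A = max(a, b) on (0.22, 0.11) = 0.22
  NOT B = 1 − 0.43 = 0.57
  (F OR NOT A) OR NOT B = max(a, b) on (0.22, 0.57) = 0.57
  NOT ((F OR NOT A) OR NOT B) = 1 − 0.57 = 0.43
  → value = 0.4300
|0.1000 − 0.4300| = 0.330

0.330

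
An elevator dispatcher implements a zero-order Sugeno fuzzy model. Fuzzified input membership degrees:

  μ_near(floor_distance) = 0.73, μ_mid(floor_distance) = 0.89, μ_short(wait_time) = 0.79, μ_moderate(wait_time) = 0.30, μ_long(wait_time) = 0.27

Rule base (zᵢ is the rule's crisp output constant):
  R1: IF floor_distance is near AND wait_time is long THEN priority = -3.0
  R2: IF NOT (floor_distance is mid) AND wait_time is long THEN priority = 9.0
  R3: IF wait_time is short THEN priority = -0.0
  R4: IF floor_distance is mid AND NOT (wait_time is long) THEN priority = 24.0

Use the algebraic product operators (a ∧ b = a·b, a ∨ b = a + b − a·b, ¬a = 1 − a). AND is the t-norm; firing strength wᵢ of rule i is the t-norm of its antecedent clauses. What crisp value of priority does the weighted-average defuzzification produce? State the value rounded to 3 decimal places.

R1 (z=-3.0): near=0.73, long=0.27; AND[a·b] → w = 0.1971
R2 (z=9.0): ¬mid=1−0.89=0.11, long=0.27; AND[a·b] → w = 0.0297
R3 (z=-0.0): short=0.79 → w = 0.7900
R4 (z=24.0): mid=0.89, ¬long=1−0.27=0.73; AND[a·b] → w = 0.6497
Weighted average = (0.1971·-3.0 + 0.0297·9.0 + 0.7900·-0.0 + 0.6497·24.0) / (0.1971 + 0.0297 + 0.7900 + 0.6497)
  = 15.2688 / 1.6665 = 9.162

9.162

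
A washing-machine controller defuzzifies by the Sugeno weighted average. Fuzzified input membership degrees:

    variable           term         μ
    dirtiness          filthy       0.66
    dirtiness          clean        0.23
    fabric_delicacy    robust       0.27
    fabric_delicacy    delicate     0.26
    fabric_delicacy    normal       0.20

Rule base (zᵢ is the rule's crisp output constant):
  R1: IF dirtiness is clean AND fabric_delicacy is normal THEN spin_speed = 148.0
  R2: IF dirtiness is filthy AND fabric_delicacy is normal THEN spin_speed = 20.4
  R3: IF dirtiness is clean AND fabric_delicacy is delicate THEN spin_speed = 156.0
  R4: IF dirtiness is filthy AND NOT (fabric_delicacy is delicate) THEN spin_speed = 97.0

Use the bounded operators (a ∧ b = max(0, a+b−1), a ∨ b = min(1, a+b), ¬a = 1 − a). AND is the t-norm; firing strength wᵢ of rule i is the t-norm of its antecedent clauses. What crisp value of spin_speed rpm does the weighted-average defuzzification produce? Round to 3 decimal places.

R1 (z=148.0): clean=0.23, normal=0.20; AND[max(0, a+b−1)] → w = 0.00
R2 (z=20.4): filthy=0.66, normal=0.20; AND[max(0, a+b−1)] → w = 0.00
R3 (z=156.0): clean=0.23, delicate=0.26; AND[max(0, a+b−1)] → w = 0.00
R4 (z=97.0): filthy=0.66, ¬delicate=1−0.26=0.74; AND[max(0, a+b−1)] → w = 0.40
Weighted average = (0.00·148.0 + 0.00·20.4 + 0.00·156.0 + 0.40·97.0) / (0.00 + 0.00 + 0.00 + 0.40)
  = 38.8000 / 0.4000 = 97.000

97.000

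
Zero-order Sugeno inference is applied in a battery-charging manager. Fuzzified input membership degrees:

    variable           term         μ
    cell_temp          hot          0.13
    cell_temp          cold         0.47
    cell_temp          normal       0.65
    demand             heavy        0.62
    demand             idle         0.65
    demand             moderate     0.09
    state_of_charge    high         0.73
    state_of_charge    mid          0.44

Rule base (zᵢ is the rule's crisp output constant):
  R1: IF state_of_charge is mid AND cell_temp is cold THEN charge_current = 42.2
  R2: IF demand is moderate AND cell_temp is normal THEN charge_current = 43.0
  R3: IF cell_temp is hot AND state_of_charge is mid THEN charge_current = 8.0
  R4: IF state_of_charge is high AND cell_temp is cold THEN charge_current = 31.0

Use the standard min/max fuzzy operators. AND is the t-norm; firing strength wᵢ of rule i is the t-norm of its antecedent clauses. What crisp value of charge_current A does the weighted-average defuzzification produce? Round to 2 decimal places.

33.67

R1 (z=42.2): mid=0.44, cold=0.47; AND[min(a, b)] → w = 0.44
R2 (z=43.0): moderate=0.09, normal=0.65; AND[min(a, b)] → w = 0.09
R3 (z=8.0): hot=0.13, mid=0.44; AND[min(a, b)] → w = 0.13
R4 (z=31.0): high=0.73, cold=0.47; AND[min(a, b)] → w = 0.47
Weighted average = (0.44·42.2 + 0.09·43.0 + 0.13·8.0 + 0.47·31.0) / (0.44 + 0.09 + 0.13 + 0.47)
  = 38.0480 / 1.1300 = 33.67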